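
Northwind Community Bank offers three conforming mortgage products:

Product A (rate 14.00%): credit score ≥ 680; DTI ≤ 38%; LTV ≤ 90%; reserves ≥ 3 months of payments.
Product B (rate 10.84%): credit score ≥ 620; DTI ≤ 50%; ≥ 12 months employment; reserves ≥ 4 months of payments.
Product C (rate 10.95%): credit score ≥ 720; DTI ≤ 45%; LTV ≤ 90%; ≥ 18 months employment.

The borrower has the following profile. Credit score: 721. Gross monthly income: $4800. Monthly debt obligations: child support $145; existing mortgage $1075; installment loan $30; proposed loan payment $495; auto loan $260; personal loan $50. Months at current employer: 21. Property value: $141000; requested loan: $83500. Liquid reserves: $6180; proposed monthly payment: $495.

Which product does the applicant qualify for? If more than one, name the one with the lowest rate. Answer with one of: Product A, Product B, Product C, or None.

Total debts = (145 + 1,075 + 30 + 495 + 260 + 50) = 2,055; DTI = 2,055/4,800 = 42.8%.
LTV = 83,500/141,000 = 59.2%.
Reserves = 6,180/495 = 12.5 months.
Product A: score 721 ≥ 680; DTI 42.8% > 38%; LTV 59.2% ≤ 90%; reserves 12.5 ≥ 3 mo → does not qualify.
Product B: score 721 ≥ 620; DTI 42.8% ≤ 50%; employment 21 ≥ 12 mo; reserves 12.5 ≥ 4 mo → qualifies.
Product C: score 721 ≥ 720; DTI 42.8% ≤ 45%; LTV 59.2% ≤ 90%; employment 21 ≥ 18 mo → qualifies.
Qualifying: Product B, Product C. Lowest rate is 10.84% → Product B.

Product B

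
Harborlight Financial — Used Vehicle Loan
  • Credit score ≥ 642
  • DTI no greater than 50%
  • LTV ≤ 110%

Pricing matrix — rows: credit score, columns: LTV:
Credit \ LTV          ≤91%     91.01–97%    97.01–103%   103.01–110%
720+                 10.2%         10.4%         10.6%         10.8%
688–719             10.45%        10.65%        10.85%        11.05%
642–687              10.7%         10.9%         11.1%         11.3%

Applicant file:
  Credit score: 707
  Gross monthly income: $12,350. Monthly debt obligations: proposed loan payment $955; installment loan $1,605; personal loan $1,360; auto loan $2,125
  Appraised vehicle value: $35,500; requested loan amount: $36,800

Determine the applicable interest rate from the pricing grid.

Credit score 707 ≥ 642; Total monthly debts = (955 + 1,605 + 1,360 + 2,125) = 6,045. Debt-to-income = 6,045/12,350 = 48.9% — meets 50% limit
LTV: 36,800 ÷ 35,500 = 103.7%, within 110% cap
Credit 707 → row 688–719; LTV 103.7% → column 103.01–110%. Grid cell → 11.05%.

11.05%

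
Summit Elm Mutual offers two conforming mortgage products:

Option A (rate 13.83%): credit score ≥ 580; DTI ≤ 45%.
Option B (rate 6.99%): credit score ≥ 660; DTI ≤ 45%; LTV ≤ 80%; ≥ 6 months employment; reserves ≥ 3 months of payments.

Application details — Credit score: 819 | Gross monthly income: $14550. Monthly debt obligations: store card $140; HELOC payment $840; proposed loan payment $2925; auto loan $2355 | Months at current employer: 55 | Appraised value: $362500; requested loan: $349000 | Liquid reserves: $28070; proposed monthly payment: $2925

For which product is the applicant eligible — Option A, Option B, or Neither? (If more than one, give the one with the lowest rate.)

Option A

Total debts = (140 + 840 + 2,925 + 2,355) = 6,260; DTI = 6,260/14,550 = 43%.
LTV = 349,000/362,500 = 96.3%.
Reserves = 28,070/2,925 = 9.6 months.
Option A: score 819 ≥ 580; DTI 43% ≤ 45% → qualifies.
Option B: score 819 ≥ 660; DTI 43% ≤ 45%; LTV 96.3% > 80%; employment 55 ≥ 6 mo; reserves 9.6 ≥ 3 mo → does not qualify.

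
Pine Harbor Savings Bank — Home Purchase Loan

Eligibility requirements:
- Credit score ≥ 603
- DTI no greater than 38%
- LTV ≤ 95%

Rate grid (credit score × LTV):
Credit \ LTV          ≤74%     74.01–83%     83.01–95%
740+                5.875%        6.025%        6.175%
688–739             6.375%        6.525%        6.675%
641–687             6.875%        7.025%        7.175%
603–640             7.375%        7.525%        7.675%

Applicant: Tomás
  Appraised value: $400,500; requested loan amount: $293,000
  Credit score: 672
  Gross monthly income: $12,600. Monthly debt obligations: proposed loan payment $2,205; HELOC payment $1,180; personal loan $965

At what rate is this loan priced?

6.875%

Credit score 672 ≥ 603; Total monthly debts = (2,205 + 1,180 + 965) = 4,350. DTI: 4,350 ÷ 12,600 = 34.5%, within the 38% cap
LTV = 293,000/400,500 = 73.2% ≤ 95%
Score 672 is in the 641–687 band; LTV 73.2% is in the ≤74% band → 6.875%.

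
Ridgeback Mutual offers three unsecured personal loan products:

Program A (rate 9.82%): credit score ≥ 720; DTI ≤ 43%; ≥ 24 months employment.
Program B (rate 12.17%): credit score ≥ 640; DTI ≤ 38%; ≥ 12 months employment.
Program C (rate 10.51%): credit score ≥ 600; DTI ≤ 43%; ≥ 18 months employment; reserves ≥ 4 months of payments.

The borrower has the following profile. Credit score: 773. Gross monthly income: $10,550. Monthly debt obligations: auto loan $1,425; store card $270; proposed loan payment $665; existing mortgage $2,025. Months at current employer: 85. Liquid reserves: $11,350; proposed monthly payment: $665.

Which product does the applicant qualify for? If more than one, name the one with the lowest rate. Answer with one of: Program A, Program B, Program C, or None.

Program A

Total debts = (1,425 + 270 + 665 + 2,025) = 4,385; DTI = 4,385/10,550 = 41.6%.
Reserves = 11,350/665 = 17.1 months.
Program A: score 773 ≥ 720; DTI 41.6% ≤ 43%; employment 85 ≥ 24 mo → qualifies.
Program B: score 773 ≥ 640; DTI 41.6% > 38%; employment 85 ≥ 12 mo → does not qualify.
Program C: score 773 ≥ 600; DTI 41.6% ≤ 43%; employment 85 ≥ 18 mo; reserves 17.1 ≥ 4 mo → qualifies.
Qualifying: Program A, Program C. Lowest rate is 9.82% → Program A.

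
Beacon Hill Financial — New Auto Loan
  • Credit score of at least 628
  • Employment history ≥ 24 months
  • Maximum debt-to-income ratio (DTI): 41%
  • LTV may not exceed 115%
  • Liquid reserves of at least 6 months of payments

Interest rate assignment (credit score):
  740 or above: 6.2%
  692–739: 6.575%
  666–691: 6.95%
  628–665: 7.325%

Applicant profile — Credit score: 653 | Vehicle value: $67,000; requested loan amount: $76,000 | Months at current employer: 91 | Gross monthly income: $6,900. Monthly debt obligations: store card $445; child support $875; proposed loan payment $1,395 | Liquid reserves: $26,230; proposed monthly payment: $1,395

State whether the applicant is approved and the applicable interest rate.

Approved at 7.325%

Credit score 653 ≥ 628 (meets minimum)
Loan-to-value = 76,000/67,000 = 113.4% — pass (115% max)
Liquid reserves cover 26,230/1,395 = 18.8 months — ≥ 6 required
Employment 91 ≥ 24 months
Total monthly debts = (445 + 875 + 1,395) = 2,715. Debt-to-income = 2,715/6,900 = 39.3% — meets 41% limit
All requirements met. Score 653 falls in the 628–665 tier → 7.325%.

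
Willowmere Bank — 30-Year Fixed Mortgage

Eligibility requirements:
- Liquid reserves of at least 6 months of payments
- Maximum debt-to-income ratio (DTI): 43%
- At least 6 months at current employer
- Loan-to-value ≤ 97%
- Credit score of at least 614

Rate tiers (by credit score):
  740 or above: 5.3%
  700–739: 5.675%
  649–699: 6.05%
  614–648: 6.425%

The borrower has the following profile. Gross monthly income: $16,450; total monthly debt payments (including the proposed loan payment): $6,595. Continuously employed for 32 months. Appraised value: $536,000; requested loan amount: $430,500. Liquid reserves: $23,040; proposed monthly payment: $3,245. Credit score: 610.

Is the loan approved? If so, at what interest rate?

Credit score 610 < 614 (below minimum)
Employment 32 ≥ 6 months
Loan-to-value = 430,500/536,000 = 80.3% — pass (97% max)
Debt-to-income = 6,595/16,450 = 40.1% — meets 43% limit
Reserves: 23,040 ÷ 3,245 = 7.1 months (meets 6-month minimum)
Not all requirements met → denied.

Denied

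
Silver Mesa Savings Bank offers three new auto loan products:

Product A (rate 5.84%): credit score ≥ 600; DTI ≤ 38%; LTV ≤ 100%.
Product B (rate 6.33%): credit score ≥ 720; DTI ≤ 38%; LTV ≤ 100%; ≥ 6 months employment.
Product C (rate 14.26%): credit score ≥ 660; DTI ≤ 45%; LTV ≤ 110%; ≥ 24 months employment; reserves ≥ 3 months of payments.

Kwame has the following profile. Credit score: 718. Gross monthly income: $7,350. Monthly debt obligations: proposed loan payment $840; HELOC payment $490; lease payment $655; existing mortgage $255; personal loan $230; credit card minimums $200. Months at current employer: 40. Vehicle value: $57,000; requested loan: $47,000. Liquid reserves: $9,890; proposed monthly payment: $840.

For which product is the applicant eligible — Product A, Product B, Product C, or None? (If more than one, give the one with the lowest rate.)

Product A

Total debts = (840 + 490 + 655 + 255 + 230 + 200) = 2,670; DTI = 2,670/7,350 = 36.3%.
LTV = 47,000/57,000 = 82.5%.
Reserves = 9,890/840 = 11.8 months.
Product A: score 718 ≥ 600; DTI 36.3% ≤ 38%; LTV 82.5% ≤ 100% → qualifies.
Product B: score 718 < 720; DTI 36.3% ≤ 38%; LTV 82.5% ≤ 100%; employment 40 ≥ 6 mo → does not qualify.
Product C: score 718 ≥ 660; DTI 36.3% ≤ 45%; LTV 82.5% ≤ 110%; employment 40 ≥ 24 mo; reserves 11.8 ≥ 3 mo → qualifies.
Qualifying: Product A, Product C. Lowest rate is 5.84% → Product A.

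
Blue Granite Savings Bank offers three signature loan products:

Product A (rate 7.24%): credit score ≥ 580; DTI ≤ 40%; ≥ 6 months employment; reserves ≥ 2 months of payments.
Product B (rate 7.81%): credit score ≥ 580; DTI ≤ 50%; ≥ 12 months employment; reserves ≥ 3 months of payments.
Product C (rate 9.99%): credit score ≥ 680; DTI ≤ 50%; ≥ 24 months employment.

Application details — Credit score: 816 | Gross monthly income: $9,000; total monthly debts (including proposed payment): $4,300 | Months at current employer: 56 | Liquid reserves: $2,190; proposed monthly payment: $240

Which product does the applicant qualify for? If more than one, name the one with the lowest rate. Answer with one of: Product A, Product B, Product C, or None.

Product B

DTI = 4,300/9,000 = 47.8%.
Reserves = 2,190/240 = 9.1 months.
Product A: score 816 ≥ 580; DTI 47.8% > 40%; employment 56 ≥ 6 mo; reserves 9.1 ≥ 2 mo → does not qualify.
Product B: score 816 ≥ 580; DTI 47.8% ≤ 50%; employment 56 ≥ 12 mo; reserves 9.1 ≥ 3 mo → qualifies.
Product C: score 816 ≥ 680; DTI 47.8% ≤ 50%; employment 56 ≥ 24 mo → qualifies.
Qualifying: Product B, Product C. Lowest rate is 7.81% → Product B.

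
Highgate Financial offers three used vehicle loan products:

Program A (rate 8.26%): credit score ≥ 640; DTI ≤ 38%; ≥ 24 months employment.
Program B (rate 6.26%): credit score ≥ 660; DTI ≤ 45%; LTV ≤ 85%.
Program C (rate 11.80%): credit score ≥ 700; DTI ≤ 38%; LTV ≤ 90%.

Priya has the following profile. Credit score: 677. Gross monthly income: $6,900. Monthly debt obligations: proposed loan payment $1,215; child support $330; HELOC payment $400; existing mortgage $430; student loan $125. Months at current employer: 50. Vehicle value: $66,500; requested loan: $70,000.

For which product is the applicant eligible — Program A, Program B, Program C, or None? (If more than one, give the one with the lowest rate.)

Total debts = (1,215 + 330 + 400 + 430 + 125) = 2,500; DTI = 2,500/6,900 = 36.2%.
LTV = 70,000/66,500 = 105.3%.
Program A: score 677 ≥ 640; DTI 36.2% ≤ 38%; employment 50 ≥ 24 mo → qualifies.
Program B: score 677 ≥ 660; DTI 36.2% ≤ 45%; LTV 105.3% > 85% → does not qualify.
Program C: score 677 < 700; DTI 36.2% ≤ 38%; LTV 105.3% > 90% → does not qualify.

Program A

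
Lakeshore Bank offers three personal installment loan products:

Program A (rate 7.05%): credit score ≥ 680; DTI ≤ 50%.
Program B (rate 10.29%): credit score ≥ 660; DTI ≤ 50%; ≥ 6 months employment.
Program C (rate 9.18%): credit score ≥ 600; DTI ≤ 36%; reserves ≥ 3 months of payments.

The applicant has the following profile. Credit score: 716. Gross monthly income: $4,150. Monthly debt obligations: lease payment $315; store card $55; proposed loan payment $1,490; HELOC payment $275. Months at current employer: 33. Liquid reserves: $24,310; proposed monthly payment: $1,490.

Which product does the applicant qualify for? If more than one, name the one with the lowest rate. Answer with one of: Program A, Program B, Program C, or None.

None

Total debts = (315 + 55 + 1,490 + 275) = 2,135; DTI = 2,135/4,150 = 51.4%.
Reserves = 24,310/1,490 = 16.3 months.
Program A: score 716 ≥ 680; DTI 51.4% > 50% → does not qualify.
Program B: score 716 ≥ 660; DTI 51.4% > 50%; employment 33 ≥ 6 mo → does not qualify.
Program C: score 716 ≥ 600; DTI 51.4% > 36%; reserves 16.3 ≥ 3 mo → does not qualify.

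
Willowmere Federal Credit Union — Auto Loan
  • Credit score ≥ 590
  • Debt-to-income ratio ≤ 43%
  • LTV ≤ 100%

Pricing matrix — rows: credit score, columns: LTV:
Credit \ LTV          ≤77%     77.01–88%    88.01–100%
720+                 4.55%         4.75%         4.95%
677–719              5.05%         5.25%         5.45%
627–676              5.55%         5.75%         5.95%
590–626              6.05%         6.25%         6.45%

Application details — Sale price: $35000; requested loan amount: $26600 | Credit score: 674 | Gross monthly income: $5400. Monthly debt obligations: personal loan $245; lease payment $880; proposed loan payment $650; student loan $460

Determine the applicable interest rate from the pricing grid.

Credit score 674 ≥ 590; Total monthly debts = (245 + 880 + 650 + 460) = 2,235. Debt-to-income = 2,235/5,400 = 41.4% — meets 43% limit
Loan-to-value = 26,600/35,000 = 76% — pass (100% max)
Score 674 is in the 627–676 band; LTV 76% is in the ≤77% band → 5.55%.

5.55%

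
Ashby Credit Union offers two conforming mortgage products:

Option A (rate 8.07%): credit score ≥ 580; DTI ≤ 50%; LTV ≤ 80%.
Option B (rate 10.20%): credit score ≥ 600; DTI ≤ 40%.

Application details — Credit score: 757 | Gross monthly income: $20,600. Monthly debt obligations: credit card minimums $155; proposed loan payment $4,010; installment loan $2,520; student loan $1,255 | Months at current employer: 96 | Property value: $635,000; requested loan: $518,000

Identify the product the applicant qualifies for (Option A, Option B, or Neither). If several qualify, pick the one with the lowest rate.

Total debts = (155 + 4,010 + 2,520 + 1,255) = 7,940; DTI = 7,940/20,600 = 38.5%.
LTV = 518,000/635,000 = 81.6%.
Option A: score 757 ≥ 580; DTI 38.5% ≤ 50%; LTV 81.6% > 80% → does not qualify.
Option B: score 757 ≥ 600; DTI 38.5% ≤ 40% → qualifies.

Option B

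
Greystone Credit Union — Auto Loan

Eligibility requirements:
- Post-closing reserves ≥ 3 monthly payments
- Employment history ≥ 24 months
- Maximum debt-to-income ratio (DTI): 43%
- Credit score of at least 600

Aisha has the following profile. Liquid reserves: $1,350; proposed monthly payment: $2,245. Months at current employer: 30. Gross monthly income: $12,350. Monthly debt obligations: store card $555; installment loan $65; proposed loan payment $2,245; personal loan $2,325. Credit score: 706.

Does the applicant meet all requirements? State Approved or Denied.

Reserves = 1,350/2,245 = 0.6 months < 3
Employment 30 ≥ 24 months
Total monthly debts = (555 + 65 + 2,245 + 2,325) = 5,190. Debt-to-income = 5,190/12,350 = 42% — meets 43% limit
Credit score 706 ≥ 600 (meets)
Fails on reserves.

Denied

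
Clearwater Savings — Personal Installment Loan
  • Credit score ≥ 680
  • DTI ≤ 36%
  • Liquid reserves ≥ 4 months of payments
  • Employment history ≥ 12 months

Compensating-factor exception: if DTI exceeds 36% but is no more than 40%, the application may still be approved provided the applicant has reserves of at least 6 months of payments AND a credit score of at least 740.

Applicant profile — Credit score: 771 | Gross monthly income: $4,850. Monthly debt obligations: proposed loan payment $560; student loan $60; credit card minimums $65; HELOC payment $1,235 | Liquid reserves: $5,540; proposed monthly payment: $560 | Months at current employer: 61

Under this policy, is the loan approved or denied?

Credit score 771 ≥ 680 (meets base)
Total debts = (560 + 60 + 65 + 1,235) = 1,920. DTI: 1,920 ÷ 4,850 = 39.6%, over the 36% base limit.
Reserves: 5,540 ÷ 560 = 9.9 months (meets 4-month minimum)
Employment 61 ≥ 12 months
DTI 39.6% is within the 36%–40% exception band; checking compensating factors.
Override check — reserves: 9.9 mo (ok); score: 771 (ok).
Both compensating conditions met → exception applies.

Approved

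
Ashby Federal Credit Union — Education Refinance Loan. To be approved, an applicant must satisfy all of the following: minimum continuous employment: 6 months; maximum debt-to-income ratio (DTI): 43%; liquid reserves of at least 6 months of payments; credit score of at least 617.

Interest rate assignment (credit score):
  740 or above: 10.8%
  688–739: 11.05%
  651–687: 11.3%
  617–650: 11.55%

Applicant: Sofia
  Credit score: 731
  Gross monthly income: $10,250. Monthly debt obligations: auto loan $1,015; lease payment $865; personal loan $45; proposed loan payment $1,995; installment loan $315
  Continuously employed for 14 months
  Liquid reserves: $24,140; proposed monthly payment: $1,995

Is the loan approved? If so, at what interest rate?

Approved at 11.05%

Credit score 731 ≥ 617 (meets minimum)
Reserves = 24,140/1,995 = 12.1 months ≥ 6
Total monthly debts = (1,015 + 865 + 45 + 1,995 + 315) = 4,235. DTI: 4,235 ÷ 10,250 = 41.3%, within the 43% cap
Employment 14 ≥ 6 months
All requirements met. Score 731 falls in the 688–739 tier → 11.05%.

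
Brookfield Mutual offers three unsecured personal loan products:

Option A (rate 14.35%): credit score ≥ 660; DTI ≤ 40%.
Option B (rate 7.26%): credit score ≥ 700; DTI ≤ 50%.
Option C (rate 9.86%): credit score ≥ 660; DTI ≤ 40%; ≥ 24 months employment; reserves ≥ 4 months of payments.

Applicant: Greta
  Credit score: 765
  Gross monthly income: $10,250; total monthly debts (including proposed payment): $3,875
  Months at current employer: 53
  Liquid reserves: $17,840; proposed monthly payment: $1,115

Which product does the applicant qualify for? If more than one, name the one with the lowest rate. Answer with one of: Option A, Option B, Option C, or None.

DTI = 3,875/10,250 = 37.8%.
Reserves = 17,840/1,115 = 16.0 months.
Option A: score 765 ≥ 660; DTI 37.8% ≤ 40% → qualifies.
Option B: score 765 ≥ 700; DTI 37.8% ≤ 50% → qualifies.
Option C: score 765 ≥ 660; DTI 37.8% ≤ 40%; employment 53 ≥ 24 mo; reserves 16.0 ≥ 4 mo → qualifies.
Qualifying: Option A, Option B, Option C. Lowest rate is 7.26% → Option B.

Option B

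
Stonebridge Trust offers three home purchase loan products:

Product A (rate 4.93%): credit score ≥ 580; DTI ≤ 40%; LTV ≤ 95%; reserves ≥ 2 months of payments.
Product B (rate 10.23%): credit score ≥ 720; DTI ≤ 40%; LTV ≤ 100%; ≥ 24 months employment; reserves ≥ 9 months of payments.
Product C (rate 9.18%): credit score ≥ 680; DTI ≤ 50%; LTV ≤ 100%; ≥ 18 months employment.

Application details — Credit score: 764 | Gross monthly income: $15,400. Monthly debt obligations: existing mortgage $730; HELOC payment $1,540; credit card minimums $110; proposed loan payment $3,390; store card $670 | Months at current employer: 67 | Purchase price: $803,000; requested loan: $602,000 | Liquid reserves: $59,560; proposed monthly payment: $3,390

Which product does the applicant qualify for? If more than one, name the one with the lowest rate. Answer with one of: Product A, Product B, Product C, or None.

Product C

Total debts = (730 + 1,540 + 110 + 3,390 + 670) = 6,440; DTI = 6,440/15,400 = 41.8%.
LTV = 602,000/803,000 = 75%.
Reserves = 59,560/3,390 = 17.6 months.
Product A: score 764 ≥ 580; DTI 41.8% > 40%; LTV 75% ≤ 95%; reserves 17.6 ≥ 2 mo → does not qualify.
Product B: score 764 ≥ 720; DTI 41.8% > 40%; LTV 75% ≤ 100%; employment 67 ≥ 24 mo; reserves 17.6 ≥ 9 mo → does not qualify.
Product C: score 764 ≥ 680; DTI 41.8% ≤ 50%; LTV 75% ≤ 100%; employment 67 ≥ 18 mo → qualifies.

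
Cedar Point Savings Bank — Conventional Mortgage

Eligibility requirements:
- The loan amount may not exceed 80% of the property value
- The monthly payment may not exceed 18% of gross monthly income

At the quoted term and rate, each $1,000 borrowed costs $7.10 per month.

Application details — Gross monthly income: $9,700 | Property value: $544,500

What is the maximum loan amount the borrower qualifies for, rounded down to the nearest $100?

$245,900

Payment cap: 18% × $9,700 = $1,746/month.
At $7.10 per $1,000, that supports 1,746/7.10 × 1,000 ≈ $245,915 → $245,900.
LTV cap: 80% × $544,500 = $435,600 → $435,600.
Binding constraint: payment-to-income.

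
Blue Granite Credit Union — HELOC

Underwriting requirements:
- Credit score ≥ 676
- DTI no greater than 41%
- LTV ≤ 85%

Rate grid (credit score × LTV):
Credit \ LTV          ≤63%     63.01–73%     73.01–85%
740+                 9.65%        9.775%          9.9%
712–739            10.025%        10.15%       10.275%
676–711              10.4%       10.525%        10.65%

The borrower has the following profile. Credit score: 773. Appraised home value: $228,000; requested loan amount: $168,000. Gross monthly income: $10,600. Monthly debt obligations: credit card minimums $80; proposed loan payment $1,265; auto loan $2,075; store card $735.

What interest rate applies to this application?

Credit score 773 ≥ 676; Total monthly debts = (80 + 1,265 + 2,075 + 735) = 4,155. Debt-to-income = 4,155/10,600 = 39.2% — meets 41% limit
LTV = 168,000/228,000 = 73.7% ≤ 85%
Credit 773 → row 740+; LTV 73.7% → column 73.01–85%. Grid cell → 9.9%.

9.9%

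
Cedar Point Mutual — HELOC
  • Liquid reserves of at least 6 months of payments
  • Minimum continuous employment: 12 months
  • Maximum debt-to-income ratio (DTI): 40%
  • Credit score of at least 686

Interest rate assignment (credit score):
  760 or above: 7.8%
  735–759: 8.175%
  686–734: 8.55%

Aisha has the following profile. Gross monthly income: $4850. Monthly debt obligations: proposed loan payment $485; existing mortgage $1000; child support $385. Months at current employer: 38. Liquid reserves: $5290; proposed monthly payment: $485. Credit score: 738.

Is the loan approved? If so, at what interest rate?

Credit score 738 ≥ 686 (meets minimum)
Reserves = 5,290/485 = 10.9 months ≥ 6
Total monthly debts = (485 + 1,000 + 385) = 1,870. Debt-to-income = 1,870/4,850 = 38.6% — meets 40% limit
Employment 38 ≥ 12 months
All requirements met. Score 738 falls in the 735–759 tier → 8.175%.

Approved at 8.175%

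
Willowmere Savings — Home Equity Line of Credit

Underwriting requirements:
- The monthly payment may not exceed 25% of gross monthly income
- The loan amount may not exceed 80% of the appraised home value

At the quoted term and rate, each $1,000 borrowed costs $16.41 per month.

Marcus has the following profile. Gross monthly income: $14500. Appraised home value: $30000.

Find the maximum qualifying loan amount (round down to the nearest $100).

$24,000

Payment cap: 25% × $14,500 = $3,625/month.
At $16.41 per $1,000, that supports 3,625/16.41 × 1,000 ≈ $220,901 → $220,900.
LTV cap: 80% × $30,000 = $24,000 → $24,000.
Binding constraint: loan-to-value.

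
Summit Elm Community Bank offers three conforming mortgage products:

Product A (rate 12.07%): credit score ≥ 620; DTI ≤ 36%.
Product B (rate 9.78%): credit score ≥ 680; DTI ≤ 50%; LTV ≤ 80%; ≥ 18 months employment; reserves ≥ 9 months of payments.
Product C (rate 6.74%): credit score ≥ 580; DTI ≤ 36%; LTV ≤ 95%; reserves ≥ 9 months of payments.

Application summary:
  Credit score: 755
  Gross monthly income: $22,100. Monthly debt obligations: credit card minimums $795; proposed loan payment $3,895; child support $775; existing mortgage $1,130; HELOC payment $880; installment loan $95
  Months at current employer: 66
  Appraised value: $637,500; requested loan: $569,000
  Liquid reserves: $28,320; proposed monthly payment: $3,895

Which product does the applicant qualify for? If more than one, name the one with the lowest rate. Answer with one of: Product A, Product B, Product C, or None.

Total debts = (795 + 3,895 + 775 + 1,130 + 880 + 95) = 7,570; DTI = 7,570/22,100 = 34.3%.
LTV = 569,000/637,500 = 89.3%.
Reserves = 28,320/3,895 = 7.3 months.
Product A: score 755 ≥ 620; DTI 34.3% ≤ 36% → qualifies.
Product B: score 755 ≥ 680; DTI 34.3% ≤ 50%; LTV 89.3% > 80%; employment 66 ≥ 18 mo; reserves 7.3 < 9 mo → does not qualify.
Product C: score 755 ≥ 580; DTI 34.3% ≤ 36%; LTV 89.3% ≤ 95%; reserves 7.3 < 9 mo → does not qualify.

Product A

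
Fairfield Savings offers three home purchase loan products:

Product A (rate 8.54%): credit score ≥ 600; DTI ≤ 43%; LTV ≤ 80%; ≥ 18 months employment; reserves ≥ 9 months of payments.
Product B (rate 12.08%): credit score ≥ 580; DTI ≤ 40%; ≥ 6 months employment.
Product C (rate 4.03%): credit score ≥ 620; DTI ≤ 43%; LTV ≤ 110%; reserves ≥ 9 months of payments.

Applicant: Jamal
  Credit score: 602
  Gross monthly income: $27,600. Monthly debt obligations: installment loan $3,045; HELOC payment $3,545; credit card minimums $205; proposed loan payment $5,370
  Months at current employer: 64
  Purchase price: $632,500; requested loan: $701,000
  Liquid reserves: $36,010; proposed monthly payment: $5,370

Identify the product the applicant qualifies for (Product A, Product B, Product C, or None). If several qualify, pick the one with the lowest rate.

Total debts = (3,045 + 3,545 + 205 + 5,370) = 12,165; DTI = 12,165/27,600 = 44.1%.
LTV = 701,000/632,500 = 110.8%.
Reserves = 36,010/5,370 = 6.7 months.
Product A: score 602 ≥ 600; DTI 44.1% > 43%; LTV 110.8% > 80%; employment 64 ≥ 18 mo; reserves 6.7 < 9 mo → does not qualify.
Product B: score 602 ≥ 580; DTI 44.1% > 40%; employment 64 ≥ 6 mo → does not qualify.
Product C: score 602 < 620; DTI 44.1% > 43%; LTV 110.8% > 110%; reserves 6.7 < 9 mo → does not qualify.

None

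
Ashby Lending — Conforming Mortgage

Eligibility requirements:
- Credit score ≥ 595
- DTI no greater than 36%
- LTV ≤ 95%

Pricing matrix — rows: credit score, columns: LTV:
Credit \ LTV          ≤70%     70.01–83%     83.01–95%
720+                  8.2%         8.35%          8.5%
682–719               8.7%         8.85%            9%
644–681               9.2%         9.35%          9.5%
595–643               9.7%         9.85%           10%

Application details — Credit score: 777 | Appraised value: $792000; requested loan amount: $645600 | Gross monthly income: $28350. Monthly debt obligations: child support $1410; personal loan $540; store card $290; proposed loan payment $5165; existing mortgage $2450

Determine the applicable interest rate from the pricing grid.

Credit score 777 ≥ 595; Total monthly debts = (1,410 + 540 + 290 + 5,165 + 2,450) = 9,855. Debt-to-income = 9,855/28,350 = 34.8% — meets 36% limit
LTV = 645,600/792,000 = 81.5% ≤ 95%
Credit 777 → row 720+; LTV 81.5% → column 70.01–83%. Grid cell → 8.35%.

8.35%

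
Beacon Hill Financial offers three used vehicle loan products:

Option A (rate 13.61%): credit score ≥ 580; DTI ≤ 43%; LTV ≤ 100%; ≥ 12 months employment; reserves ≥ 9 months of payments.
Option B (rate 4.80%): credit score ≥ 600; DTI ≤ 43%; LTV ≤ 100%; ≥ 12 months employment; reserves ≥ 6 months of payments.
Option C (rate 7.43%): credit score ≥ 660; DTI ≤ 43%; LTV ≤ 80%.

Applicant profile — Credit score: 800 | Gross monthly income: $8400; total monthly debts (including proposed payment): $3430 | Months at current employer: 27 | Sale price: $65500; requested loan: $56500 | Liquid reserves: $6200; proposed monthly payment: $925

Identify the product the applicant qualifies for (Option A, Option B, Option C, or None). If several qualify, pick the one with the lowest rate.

DTI = 3,430/8,400 = 40.8%.
LTV = 56,500/65,500 = 86.3%.
Reserves = 6,200/925 = 6.7 months.
Option A: score 800 ≥ 580; DTI 40.8% ≤ 43%; LTV 86.3% ≤ 100%; employment 27 ≥ 12 mo; reserves 6.7 < 9 mo → does not qualify.
Option B: score 800 ≥ 600; DTI 40.8% ≤ 43%; LTV 86.3% ≤ 100%; employment 27 ≥ 12 mo; reserves 6.7 ≥ 6 mo → qualifies.
Option C: score 800 ≥ 660; DTI 40.8% ≤ 43%; LTV 86.3% > 80% → does not qualify.

Option B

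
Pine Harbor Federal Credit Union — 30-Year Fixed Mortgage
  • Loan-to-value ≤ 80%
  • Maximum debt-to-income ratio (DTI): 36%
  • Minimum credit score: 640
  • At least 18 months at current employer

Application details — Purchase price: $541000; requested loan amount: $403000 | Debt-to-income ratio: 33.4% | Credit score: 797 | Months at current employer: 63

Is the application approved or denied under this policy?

Loan-to-value = 403,000/541,000 = 74.5% — pass (80% max)
Debt-to-income 33.4% vs 36% cap — pass
Credit score 797 ≥ 640 (meets)
Employment 63 ≥ 18 months
All criteria satisfied.

Approved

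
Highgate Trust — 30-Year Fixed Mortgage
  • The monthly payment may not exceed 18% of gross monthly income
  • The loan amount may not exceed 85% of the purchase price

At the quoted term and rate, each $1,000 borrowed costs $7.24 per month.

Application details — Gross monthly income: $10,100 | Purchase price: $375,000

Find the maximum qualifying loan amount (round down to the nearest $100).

$251,100

Payment cap: 18% × $10,100 = $1,818/month.
At $7.24 per $1,000, that supports 1,818/7.24 × 1,000 ≈ $251,104 → $251,100.
LTV cap: 85% × $375,000 = $318,750 → $318,700.
Binding constraint: payment-to-income.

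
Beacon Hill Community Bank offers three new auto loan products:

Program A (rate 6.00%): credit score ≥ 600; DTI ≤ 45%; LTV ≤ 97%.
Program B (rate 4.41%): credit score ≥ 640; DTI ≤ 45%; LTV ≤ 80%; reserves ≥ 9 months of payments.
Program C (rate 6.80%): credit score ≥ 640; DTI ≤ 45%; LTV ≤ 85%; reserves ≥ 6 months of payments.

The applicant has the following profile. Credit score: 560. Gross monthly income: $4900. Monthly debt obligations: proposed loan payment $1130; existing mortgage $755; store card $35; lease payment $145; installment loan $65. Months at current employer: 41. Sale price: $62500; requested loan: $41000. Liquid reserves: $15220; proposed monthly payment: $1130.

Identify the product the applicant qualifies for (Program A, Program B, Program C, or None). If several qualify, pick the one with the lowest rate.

Total debts = (1,130 + 755 + 35 + 145 + 65) = 2,130; DTI = 2,130/4,900 = 43.5%.
LTV = 41,000/62,500 = 65.6%.
Reserves = 15,220/1,130 = 13.5 months.
Program A: score 560 < 600; DTI 43.5% ≤ 45%; LTV 65.6% ≤ 97% → does not qualify.
Program B: score 560 < 640; DTI 43.5% ≤ 45%; LTV 65.6% ≤ 80%; reserves 13.5 ≥ 9 mo → does not qualify.
Program C: score 560 < 640; DTI 43.5% ≤ 45%; LTV 65.6% ≤ 85%; reserves 13.5 ≥ 6 mo → does not qualify.

None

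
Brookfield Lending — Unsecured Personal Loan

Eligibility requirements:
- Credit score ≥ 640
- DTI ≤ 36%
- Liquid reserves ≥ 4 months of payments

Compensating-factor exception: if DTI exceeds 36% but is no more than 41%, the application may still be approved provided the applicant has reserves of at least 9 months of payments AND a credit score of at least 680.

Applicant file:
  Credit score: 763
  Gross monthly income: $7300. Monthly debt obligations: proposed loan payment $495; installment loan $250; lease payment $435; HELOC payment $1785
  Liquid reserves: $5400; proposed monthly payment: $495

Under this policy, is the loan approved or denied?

Credit score 763 ≥ 640 (meets base)
Total debts = (495 + 250 + 435 + 1,785) = 2,965. DTI: 2,965 ÷ 7,300 = 40.6%, over the 36% base limit.
Reserves = 5,400/495 = 10.9 months ≥ 4
40.6% falls in the override range (36%–41%), so the compensating-factor test applies.
Reserves 10.9 ≥ 9 months; credit score 763 ≥ 680.
Both compensating conditions met → exception applies.

Approved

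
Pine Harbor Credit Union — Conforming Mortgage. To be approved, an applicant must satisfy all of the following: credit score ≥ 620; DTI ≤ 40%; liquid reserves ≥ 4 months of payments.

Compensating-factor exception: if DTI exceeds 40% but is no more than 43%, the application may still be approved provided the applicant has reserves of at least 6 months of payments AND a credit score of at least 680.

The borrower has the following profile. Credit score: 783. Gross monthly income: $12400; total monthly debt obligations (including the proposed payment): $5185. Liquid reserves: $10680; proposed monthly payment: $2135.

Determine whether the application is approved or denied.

Credit score 783 ≥ 620 (meets base)
DTI: 5,185 ÷ 12,400 = 41.8%, over the 40% base limit.
Reserves: 10,680 ÷ 2,135 = 5.0 months (meets 4-month minimum)
41.8% falls in the override range (40%–43%), so the compensating-factor test applies.
Reserves 5.0 < 6 months; credit score 783 ≥ 680.
Override conditions not both satisfied; exception does not apply.

Denied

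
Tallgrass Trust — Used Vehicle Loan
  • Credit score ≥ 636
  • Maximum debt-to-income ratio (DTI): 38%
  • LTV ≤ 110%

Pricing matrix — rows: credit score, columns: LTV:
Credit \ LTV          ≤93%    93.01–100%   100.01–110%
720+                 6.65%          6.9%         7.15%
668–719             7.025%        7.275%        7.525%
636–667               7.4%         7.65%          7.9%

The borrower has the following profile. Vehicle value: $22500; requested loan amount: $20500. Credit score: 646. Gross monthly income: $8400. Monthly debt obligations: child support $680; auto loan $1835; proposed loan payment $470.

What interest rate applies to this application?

Credit score 646 ≥ 636; Total monthly debts = (680 + 1,835 + 470) = 2,985. DTI: 2,985 ÷ 8,400 = 35.5%, within the 38% cap
LTV: 20,500 ÷ 22,500 = 91.1%, within 110% cap
Score 646 is in the 636–667 band; LTV 91.1% is in the ≤93% band → 7.4%.

7.4%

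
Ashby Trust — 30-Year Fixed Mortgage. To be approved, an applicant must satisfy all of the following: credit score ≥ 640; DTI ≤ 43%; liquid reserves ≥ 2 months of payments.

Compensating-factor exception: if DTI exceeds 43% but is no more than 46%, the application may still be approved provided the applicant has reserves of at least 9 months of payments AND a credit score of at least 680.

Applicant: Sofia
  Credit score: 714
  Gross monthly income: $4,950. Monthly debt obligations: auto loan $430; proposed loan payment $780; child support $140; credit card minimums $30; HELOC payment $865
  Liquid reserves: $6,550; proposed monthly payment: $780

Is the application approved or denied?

Denied

Credit score 714 ≥ 640 (meets base)
Total debts = (430 + 780 + 140 + 30 + 865) = 2,245. DTI: 2,245 ÷ 4,950 = 45.4%, over the 43% base limit.
Reserves = 6,550/780 = 8.4 months ≥ 2
45.4% falls in the override range (43%–46%), so the compensating-factor test applies.
Override check — reserves: 8.4 mo (short of 9); score: 714 (ok).
Compensating-factor requirement not fully met.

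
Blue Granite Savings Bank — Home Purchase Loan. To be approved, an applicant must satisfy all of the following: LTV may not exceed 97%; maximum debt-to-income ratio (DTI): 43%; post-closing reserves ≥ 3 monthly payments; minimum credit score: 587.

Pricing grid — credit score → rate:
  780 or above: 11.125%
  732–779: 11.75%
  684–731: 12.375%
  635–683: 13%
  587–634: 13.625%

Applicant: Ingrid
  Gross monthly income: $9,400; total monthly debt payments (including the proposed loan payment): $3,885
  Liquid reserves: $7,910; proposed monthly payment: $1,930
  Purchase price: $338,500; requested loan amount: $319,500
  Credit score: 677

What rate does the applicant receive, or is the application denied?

Credit score 677 ≥ 587 (meets minimum)
LTV = 319,500/338,500 = 94.4% ≤ 97%
Reserves: 7,910 ÷ 1,930 = 4.1 months (meets 3-month minimum)
Debt-to-income = 3,885/9,400 = 41.3% — meets 43% limit
All requirements met. Score 677 falls in the 635–683 tier → 13%.

Approved at 13%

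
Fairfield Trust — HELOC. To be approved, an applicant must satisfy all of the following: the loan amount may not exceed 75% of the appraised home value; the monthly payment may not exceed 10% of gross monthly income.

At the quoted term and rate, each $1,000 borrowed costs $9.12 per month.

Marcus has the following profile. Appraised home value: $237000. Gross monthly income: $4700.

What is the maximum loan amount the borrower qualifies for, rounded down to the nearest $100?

$51,500

Payment cap: 10% × $4,700 = $470/month.
At $9.12 per $1,000, that supports 470/9.12 × 1,000 ≈ $51,535 → $51,500.
LTV cap: 75% × $237,000 = $177,750 → $177,700.
Binding constraint: payment-to-income.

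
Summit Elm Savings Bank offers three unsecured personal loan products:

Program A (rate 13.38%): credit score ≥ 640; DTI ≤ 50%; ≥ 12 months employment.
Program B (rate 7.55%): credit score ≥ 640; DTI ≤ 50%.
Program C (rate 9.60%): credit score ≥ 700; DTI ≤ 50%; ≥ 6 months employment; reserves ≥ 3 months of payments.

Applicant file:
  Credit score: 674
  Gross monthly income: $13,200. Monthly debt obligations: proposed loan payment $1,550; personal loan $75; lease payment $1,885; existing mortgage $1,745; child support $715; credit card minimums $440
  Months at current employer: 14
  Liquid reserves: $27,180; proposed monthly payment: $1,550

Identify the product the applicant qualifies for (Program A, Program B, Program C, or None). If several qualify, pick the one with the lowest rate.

Program B

Total debts = (1,550 + 75 + 1,885 + 1,745 + 715 + 440) = 6,410; DTI = 6,410/13,200 = 48.6%.
Reserves = 27,180/1,550 = 17.5 months.
Program A: score 674 ≥ 640; DTI 48.6% ≤ 50%; employment 14 ≥ 12 mo → qualifies.
Program B: score 674 ≥ 640; DTI 48.6% ≤ 50% → qualifies.
Program C: score 674 < 700; DTI 48.6% ≤ 50%; employment 14 ≥ 6 mo; reserves 17.5 ≥ 3 mo → does not qualify.
Qualifying: Program A, Program B. Lowest rate is 7.55% → Program B.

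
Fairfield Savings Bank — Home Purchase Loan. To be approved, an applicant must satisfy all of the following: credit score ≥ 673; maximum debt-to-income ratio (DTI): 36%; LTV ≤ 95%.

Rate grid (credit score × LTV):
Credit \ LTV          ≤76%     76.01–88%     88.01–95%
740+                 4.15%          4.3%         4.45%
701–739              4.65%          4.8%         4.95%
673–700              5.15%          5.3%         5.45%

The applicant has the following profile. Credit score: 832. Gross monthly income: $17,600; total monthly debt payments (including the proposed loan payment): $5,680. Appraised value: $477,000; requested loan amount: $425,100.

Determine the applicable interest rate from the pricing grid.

4.45%

Credit score 832 ≥ 673; DTI = 5,680/17,600 = 32.3% ≤ 36%
LTV = 425,100/477,000 = 89.1% ≤ 95%
Row: 832 falls in 740+. Column: 89.1% falls in 88.01–95%. Rate = 4.45%.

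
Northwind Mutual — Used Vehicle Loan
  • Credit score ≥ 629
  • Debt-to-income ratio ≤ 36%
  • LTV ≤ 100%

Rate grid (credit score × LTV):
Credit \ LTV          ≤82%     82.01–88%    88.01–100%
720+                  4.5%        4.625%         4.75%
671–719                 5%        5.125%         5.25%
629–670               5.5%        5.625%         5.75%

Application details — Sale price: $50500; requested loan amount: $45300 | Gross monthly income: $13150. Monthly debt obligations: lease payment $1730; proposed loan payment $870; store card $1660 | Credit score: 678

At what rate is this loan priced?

5.25%

Credit score 678 ≥ 629; Total monthly debts = (1,730 + 870 + 1,660) = 4,260. DTI = 4,260/13,150 = 32.4% ≤ 36%
LTV: 45,300 ÷ 50,500 = 89.7%, within 100% cap
Score 678 is in the 671–719 band; LTV 89.7% is in the 88.01–100% band → 5.25%.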